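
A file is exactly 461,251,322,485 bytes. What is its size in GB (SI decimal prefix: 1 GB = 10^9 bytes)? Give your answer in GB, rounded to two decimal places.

461.25 GB

461,251,322,485 bytes given.
1 GB = 1,000,000,000 bytes
461,251,322,485 / 1,000,000,000 = 461.25 GB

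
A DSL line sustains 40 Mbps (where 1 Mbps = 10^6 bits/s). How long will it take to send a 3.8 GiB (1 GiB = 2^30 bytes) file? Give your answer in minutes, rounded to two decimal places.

3.8 GiB = 4,080,218,931.2 bytes = 32,641,751,449.6 bits
40 Mbps = 40,000,000 bits/s
time = 32,641,751,449.6 / 40,000,000 = 816.044 s
816.044 s / 60 = 13.60 minutes

13.60 minutes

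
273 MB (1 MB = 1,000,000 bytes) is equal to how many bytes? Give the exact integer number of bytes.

273 × 1,000,000 = 273,000,000 bytes

273,000,000 bytes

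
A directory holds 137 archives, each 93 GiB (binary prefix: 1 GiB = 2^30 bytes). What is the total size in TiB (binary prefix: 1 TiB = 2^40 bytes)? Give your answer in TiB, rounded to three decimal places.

Total = 137 × 93 GiB = 12,741 GiB
= 12,741 × 1,073,741,824 bytes = 13,680,544,579,584 bytes
1 TiB = 1,099,511,627,776 bytes
13,680,544,579,584 / 1,099,511,627,776 = 12.442 TiB

12.442 TiB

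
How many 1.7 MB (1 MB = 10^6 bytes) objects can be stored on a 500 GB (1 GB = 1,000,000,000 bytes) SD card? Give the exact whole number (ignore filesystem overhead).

Capacity: 500 GB = 500,000,000,000 bytes
Per item: 1.7 MB = 1,700,000 bytes
⌊500,000,000,000 / 1,700,000⌋ = 294,117

294,117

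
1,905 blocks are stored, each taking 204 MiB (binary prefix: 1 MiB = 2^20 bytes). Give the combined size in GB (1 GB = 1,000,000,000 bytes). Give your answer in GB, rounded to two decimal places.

407.50 GB

Total = 1,905 × 204 MiB = 388,620 MiB
= 388,620 × 1,048,576 bytes = 407,497,605,120 bytes
1 GB = 1,000,000,000 bytes
407,497,605,120 / 1,000,000,000 = 407.50 GB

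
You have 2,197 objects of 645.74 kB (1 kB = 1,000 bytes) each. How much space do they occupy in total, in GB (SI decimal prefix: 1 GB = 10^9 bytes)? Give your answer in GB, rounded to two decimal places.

Total = 2,197 × 645.74 kB = 1418690.78 kB
= 1418690.78 × 1,000 bytes = 1,418,690,780 bytes
1 GB = 1,000,000,000 bytes
1,418,690,780 / 1,000,000,000 = 1.42 GB

1.42 GB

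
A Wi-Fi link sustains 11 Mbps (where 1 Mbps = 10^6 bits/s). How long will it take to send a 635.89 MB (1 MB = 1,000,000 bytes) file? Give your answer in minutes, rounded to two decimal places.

7.71 minutes

635.89 MB = 635,890,000 bytes = 5,087,120,000 bits
11 Mbps = 11,000,000 bits/s
time = 5,087,120,000 / 11,000,000 = 462.465 s
462.465 s / 60 = 7.71 minutes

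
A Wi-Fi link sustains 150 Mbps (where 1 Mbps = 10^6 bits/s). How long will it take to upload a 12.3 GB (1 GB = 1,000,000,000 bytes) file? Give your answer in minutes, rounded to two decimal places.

10.93 minutes

12.3 GB = 12,300,000,000 bytes = 98,400,000,000 bits
150 Mbps = 150,000,000 bits/s
time = 98,400,000,000 / 150,000,000 = 656.000 s
656.000 s / 60 = 10.93 minutes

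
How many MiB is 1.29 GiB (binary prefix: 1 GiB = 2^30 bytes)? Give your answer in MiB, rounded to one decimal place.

1,321.0 MiB

1.29 GiB × 1,073,741,824 bytes/GiB = 1,385,126,952.96 bytes
1 MiB = 1,048,576 bytes
1,385,126,952.96 / 1,048,576 = 1,321.0 MiB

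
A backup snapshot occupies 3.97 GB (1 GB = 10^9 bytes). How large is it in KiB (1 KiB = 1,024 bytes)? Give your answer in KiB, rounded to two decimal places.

3.97 GB × 1,000,000,000 bytes/GB = 3,970,000,000 bytes
1 KiB = 1,024 bytes
3,970,000,000 / 1,024 = 3,876,953.13 KiB

3,876,953.13 KiB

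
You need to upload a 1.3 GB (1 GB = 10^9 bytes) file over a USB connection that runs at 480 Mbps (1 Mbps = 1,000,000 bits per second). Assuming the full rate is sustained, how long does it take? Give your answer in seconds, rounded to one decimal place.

1.3 GB = 1,300,000,000 bytes = 10,400,000,000 bits
480 Mbps = 480,000,000 bits/s
time = 10,400,000,000 / 480,000,000 = 21.7 s

21.7 seconds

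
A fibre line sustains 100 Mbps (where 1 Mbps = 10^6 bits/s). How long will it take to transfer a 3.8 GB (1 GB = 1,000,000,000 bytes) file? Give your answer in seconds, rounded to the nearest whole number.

3.8 GB = 3,800,000,000 bytes = 30,400,000,000 bits
100 Mbps = 100,000,000 bits/s
time = 30,400,000,000 / 100,000,000 = 304 s

304 seconds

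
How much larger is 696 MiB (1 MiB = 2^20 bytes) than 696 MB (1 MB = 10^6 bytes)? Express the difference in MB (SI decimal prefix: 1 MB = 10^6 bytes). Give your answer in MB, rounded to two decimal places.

33.81 MB

696 MiB = 696 × 1,048,576 = 729,808,896 bytes
696 MB = 696 × 1,000,000 = 696,000,000 bytes
difference = 33,808,896 bytes
33,808,896 / 1,000,000 = 33.81 MB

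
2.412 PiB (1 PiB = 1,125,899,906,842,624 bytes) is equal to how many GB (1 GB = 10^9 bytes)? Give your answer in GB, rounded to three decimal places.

2,715,670.575 GB

2.412 PiB = 2.412 × 2^50 bytes = 2,715,670,575,304,409.088 bytes
1 GB = 1,000,000,000 bytes
2,715,670,575,304,409.088 / 1,000,000,000 = 2,715,670.575 GB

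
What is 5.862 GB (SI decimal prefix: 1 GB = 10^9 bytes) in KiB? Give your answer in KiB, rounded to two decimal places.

5,724,609.38 KiB

5.862 GB × 1,000,000,000 bytes/GB = 5,862,000,000 bytes
1 KiB = 2^10 bytes = 1,024 bytes
5,862,000,000 / 1,024 = 5,724,609.38 KiB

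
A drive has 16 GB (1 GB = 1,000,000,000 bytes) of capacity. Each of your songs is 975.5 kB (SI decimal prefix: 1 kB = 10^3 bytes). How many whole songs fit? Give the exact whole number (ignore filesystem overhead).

Capacity: 16 GB = 16,000,000,000 bytes
Per item: 975.5 kB = 975,500 bytes
⌊16,000,000,000 / 975,500⌋ = 16,401

16,401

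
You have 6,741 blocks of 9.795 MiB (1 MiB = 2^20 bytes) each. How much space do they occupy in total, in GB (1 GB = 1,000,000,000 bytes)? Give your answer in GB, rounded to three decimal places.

69.235 GB

Total = 6,741 × 9.795 MiB = 66028.095 MiB
= 66028.095 × 1,048,576 bytes = 69,235,475,742.72 bytes
1 GB = 1,000,000,000 bytes
69,235,475,742.72 / 1,000,000,000 = 69.235 GB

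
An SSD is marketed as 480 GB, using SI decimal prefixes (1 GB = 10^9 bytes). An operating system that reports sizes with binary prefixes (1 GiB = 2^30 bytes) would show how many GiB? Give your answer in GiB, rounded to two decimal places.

447.03 GiB

480 GB = 480 × 10^9 bytes = 480,000,000,000 bytes
1 GiB = 2^30 bytes = 1,073,741,824 bytes
480,000,000,000 / 1,073,741,824 = 447.03 GiB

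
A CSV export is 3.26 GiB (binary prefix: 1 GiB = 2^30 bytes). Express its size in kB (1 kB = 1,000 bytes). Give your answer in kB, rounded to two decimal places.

3.26 GiB × 1,073,741,824 bytes/GiB = 3,500,398,346.24 bytes
1 kB = 10^3 bytes = 1,000 bytes
3,500,398,346.24 / 1,000 = 3,500,398.35 kB

3,500,398.35 kB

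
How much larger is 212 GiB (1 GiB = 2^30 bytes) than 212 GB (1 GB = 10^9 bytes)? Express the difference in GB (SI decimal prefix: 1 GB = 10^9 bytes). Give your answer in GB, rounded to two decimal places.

15.63 GB

212 GiB = 212 × 1,073,741,824 = 227,633,266,688 bytes
212 GB = 212 × 1,000,000,000 = 212,000,000,000 bytes
difference = 15,633,266,688 bytes
15,633,266,688 / 1,000,000,000 = 15.63 GB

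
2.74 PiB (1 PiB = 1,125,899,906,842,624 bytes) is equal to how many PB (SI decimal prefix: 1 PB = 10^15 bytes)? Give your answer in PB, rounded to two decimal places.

3.08 PB

2.74 PiB = 2.74 × 2^50 bytes = 3,084,965,744,748,789.76 bytes
1 PB = 10^15 bytes = 1,000,000,000,000,000 bytes
3,084,965,744,748,789.76 / 1,000,000,000,000,000 = 3.08 PB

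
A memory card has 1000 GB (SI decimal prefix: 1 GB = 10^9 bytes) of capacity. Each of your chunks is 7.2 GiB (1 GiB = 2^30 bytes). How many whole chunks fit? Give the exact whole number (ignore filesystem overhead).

129

Capacity: 1000 GB = 1,000,000,000,000 bytes
Per item: 7.2 GiB = 7,730,941,132.8 bytes
⌊1,000,000,000,000 / 7,730,941,132.8⌋ = 129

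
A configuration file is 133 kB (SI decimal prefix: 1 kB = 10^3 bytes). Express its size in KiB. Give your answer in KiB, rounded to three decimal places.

133 kB × 1,000 bytes/kB = 133,000 bytes
1 KiB = 1,024 bytes
133,000 / 1,024 = 129.883 KiB

129.883 KiB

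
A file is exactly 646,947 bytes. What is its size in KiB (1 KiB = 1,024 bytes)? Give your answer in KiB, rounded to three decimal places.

631.784 KiB

646,947 bytes given.
1 KiB = 2^10 bytes = 1,024 bytes
646,947 / 1,024 = 631.784 KiB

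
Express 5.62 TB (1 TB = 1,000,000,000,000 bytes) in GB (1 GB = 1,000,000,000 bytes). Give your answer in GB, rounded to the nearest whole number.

5,620 GB

5.62 TB = 5.62 × 10^12 bytes = 5,620,000,000,000 bytes
1 GB = 1,000,000,000 bytes
5,620,000,000,000 / 1,000,000,000 = 5,620 GB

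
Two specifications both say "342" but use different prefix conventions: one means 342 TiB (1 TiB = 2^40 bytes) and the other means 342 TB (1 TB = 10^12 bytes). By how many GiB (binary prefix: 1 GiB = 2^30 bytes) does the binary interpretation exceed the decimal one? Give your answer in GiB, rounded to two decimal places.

31,695.68 GiB

342 TiB = 342 × 1,099,511,627,776 = 376,032,976,699,392 bytes
342 TB = 342 × 1,000,000,000,000 = 342,000,000,000,000 bytes
difference = 34,032,976,699,392 bytes
34,032,976,699,392 / 1,073,741,824 = 31,695.68 GiB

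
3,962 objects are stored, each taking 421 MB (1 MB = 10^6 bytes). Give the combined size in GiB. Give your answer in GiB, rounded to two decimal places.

1,553.45 GiB

Total = 3,962 × 421 MB = 1,668,002 MB
= 1,668,002 × 1,000,000 bytes = 1,668,002,000,000 bytes
1 GiB = 1,073,741,824 bytes
1,668,002,000,000 / 1,073,741,824 = 1,553.45 GiB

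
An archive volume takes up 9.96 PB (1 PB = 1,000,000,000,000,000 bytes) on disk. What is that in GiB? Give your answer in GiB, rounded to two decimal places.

9,275,972.84 GiB

9.96 PB = 9.96 × 10^15 bytes = 9,960,000,000,000,000 bytes
1 GiB = 2^30 bytes = 1,073,741,824 bytes
9,960,000,000,000,000 / 1,073,741,824 = 9,275,972.84 GiB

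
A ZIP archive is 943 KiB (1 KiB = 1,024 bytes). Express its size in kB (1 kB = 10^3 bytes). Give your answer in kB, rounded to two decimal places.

943 KiB × 1,024 bytes/KiB = 965,632 bytes
1 kB = 10^3 bytes = 1,000 bytes
965,632 / 1,000 = 965.63 kB

965.63 kB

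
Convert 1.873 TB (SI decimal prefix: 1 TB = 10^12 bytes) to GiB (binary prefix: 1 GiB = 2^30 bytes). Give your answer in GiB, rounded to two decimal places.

1.873 TB × 1,000,000,000,000 bytes/TB = 1,873,000,000,000 bytes
1 GiB = 1,073,741,824 bytes
1,873,000,000,000 / 1,073,741,824 = 1,744.37 GiB

1,744.37 GiB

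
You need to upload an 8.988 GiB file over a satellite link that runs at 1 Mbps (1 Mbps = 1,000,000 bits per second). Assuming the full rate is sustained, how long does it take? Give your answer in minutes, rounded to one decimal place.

1,286.8 minutes

8.988 GiB = 9,650,791,514.112 bytes = 77,206,332,112.896 bits
1 Mbps = 1,000,000 bits/s
time = 77,206,332,112.896 / 1,000,000 = 77,206.33 s
77,206.33 s / 60 = 1,286.8 minutes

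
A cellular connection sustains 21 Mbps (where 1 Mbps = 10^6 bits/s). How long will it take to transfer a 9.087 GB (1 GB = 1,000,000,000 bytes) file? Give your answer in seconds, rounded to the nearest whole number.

9.087 GB = 9,087,000,000 bytes = 72,696,000,000 bits
21 Mbps = 21,000,000 bits/s
time = 72,696,000,000 / 21,000,000 = 3,462 s

3,462 seconds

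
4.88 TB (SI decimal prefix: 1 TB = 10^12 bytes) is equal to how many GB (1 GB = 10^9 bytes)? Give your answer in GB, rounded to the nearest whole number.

4.88 TB = 4.88 × 10^12 bytes = 4,880,000,000,000 bytes
1 GB = 1,000,000,000 bytes
4,880,000,000,000 / 1,000,000,000 = 4,880 GB

4,880 GB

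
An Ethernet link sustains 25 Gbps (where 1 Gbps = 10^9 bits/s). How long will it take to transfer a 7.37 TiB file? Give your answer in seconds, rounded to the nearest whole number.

7.37 TiB = 8,103,400,696,709.12 bytes = 64,827,205,573,672.96 bits
25 Gbps = 25,000,000,000 bits/s
time = 64,827,205,573,672.96 / 25,000,000,000 = 2,593 s

2,593 seconds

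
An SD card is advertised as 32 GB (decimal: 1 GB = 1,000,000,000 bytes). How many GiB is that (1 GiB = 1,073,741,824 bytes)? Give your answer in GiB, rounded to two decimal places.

32 GB = 32 × 10^9 bytes = 32,000,000,000 bytes
1 GiB = 1,073,741,824 bytes
32,000,000,000 / 1,073,741,824 = 29.80 GiB

29.80 GiB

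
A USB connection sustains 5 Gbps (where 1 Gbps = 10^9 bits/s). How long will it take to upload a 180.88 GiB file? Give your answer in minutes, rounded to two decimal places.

180.88 GiB = 194,218,421,125.12 bytes = 1,553,747,369,000.96 bits
5 Gbps = 5,000,000,000 bits/s
time = 1,553,747,369,000.96 / 5,000,000,000 = 310.749 s
310.749 s / 60 = 5.18 minutes

5.18 minutes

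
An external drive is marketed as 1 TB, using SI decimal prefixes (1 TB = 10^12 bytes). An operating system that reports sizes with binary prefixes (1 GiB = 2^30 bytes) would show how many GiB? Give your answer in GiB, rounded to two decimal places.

1 TB = 1 × 10^12 bytes = 1,000,000,000,000 bytes
1 GiB = 2^30 bytes = 1,073,741,824 bytes
1,000,000,000,000 / 1,073,741,824 = 931.32 GiB

931.32 GiB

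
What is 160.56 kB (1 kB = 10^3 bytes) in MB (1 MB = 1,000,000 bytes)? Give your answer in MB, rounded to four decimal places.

0.1606 MB

160.56 kB = 160.56 × 10^3 bytes = 160,560 bytes
1 MB = 1,000,000 bytes
160,560 / 1,000,000 = 0.1606 MB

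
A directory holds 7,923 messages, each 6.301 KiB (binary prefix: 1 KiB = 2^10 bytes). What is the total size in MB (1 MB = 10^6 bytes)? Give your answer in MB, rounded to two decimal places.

51.12 MB

Total = 7,923 × 6.301 KiB = 49922.823 KiB
= 49922.823 × 1,024 bytes = 51,120,970.752 bytes
1 MB = 1,000,000 bytes
51,120,970.752 / 1,000,000 = 51.12 MB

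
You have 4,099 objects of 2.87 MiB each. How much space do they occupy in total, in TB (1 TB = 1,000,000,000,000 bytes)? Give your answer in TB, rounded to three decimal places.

0.012 TB

Total = 4,099 × 2.87 MiB = 11764.13 MiB
= 11764.13 × 1,048,576 bytes = 12,335,584,378.88 bytes
1 TB = 1,000,000,000,000 bytes
12,335,584,378.88 / 1,000,000,000,000 = 0.012 TB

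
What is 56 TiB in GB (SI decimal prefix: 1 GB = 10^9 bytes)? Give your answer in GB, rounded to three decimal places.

56 TiB = 56 × 2^40 bytes = 61,572,651,155,456 bytes
1 GB = 10^9 bytes = 1,000,000,000 bytes
61,572,651,155,456 / 1,000,000,000 = 61,572.651 GB

61,572.651 GB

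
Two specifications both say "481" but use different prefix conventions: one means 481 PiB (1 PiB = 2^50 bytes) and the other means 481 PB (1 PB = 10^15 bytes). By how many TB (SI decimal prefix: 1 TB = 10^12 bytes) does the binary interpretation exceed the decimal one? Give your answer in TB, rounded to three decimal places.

481 PiB = 481 × 1,125,899,906,842,624 = 541,557,855,191,302,144 bytes
481 PB = 481 × 1,000,000,000,000,000 = 481,000,000,000,000,000 bytes
difference = 60,557,855,191,302,144 bytes
60,557,855,191,302,144 / 1,000,000,000,000 = 60,557.855 TB

60,557.855 TB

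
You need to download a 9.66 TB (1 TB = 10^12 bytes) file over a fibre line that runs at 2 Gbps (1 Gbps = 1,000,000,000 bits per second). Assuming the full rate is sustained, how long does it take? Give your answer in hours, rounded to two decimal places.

9.66 TB = 9,660,000,000,000 bytes = 77,280,000,000,000 bits
2 Gbps = 2,000,000,000 bits/s
time = 77,280,000,000,000 / 2,000,000,000 = 38,640.0000 s
38,640.0000 s / 3600 = 10.73 hours

10.73 hours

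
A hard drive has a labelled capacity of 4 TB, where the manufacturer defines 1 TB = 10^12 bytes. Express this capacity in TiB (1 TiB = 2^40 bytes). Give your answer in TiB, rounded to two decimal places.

4 TB = 4 × 10^12 bytes = 4,000,000,000,000 bytes
1 TiB = 1,099,511,627,776 bytes
4,000,000,000,000 / 1,099,511,627,776 = 3.64 TiB

3.64 TiB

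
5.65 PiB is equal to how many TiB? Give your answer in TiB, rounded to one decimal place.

5,785.6 TiB

5.65 PiB = 5.65 × 2^50 bytes = 6,361,334,473,660,825.6 bytes
1 TiB = 1,099,511,627,776 bytes
6,361,334,473,660,825.6 / 1,099,511,627,776 = 5,785.6 TiB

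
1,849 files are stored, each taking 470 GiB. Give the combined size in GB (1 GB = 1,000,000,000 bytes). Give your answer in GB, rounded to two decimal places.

Total = 1,849 × 470 GiB = 869,030 GiB
= 869,030 × 1,073,741,824 bytes = 933,113,857,310,720 bytes
1 GB = 1,000,000,000 bytes
933,113,857,310,720 / 1,000,000,000 = 933,113.86 GB

933,113.86 GB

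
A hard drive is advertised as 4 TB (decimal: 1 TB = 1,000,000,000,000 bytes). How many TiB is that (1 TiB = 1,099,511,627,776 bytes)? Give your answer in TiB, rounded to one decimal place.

3.6 TiB

4 TB = 4 × 10^12 bytes = 4,000,000,000,000 bytes
1 TiB = 1,099,511,627,776 bytes
4,000,000,000,000 / 1,099,511,627,776 = 3.6 TiB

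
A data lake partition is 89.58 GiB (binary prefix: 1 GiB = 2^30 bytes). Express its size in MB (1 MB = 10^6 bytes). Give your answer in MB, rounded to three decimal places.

89.58 GiB = 89.58 × 2^30 bytes = 96,185,792,593.92 bytes
1 MB = 1,000,000 bytes
96,185,792,593.92 / 1,000,000 = 96,185.793 MB

96,185.793 MB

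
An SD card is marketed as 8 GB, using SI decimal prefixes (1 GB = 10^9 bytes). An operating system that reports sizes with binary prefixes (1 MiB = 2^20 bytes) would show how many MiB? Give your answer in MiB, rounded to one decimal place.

8 GB = 8 × 10^9 bytes = 8,000,000,000 bytes
1 MiB = 2^20 bytes = 1,048,576 bytes
8,000,000,000 / 1,048,576 = 7,629.4 MiB

7,629.4 MiB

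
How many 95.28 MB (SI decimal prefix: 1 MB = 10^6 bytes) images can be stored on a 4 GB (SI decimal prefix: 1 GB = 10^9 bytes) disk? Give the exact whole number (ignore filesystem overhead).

41

Capacity: 4 GB = 4,000,000,000 bytes
Per item: 95.28 MB = 95,280,000 bytes
⌊4,000,000,000 / 95,280,000⌋ = 41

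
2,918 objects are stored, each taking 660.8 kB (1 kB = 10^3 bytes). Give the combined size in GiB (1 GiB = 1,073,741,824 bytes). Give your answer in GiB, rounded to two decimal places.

1.80 GiB

Total = 2,918 × 660.8 kB = 1928214.4 kB
= 1928214.4 × 1,000 bytes = 1,928,214,400 bytes
1 GiB = 1,073,741,824 bytes
1,928,214,400 / 1,073,741,824 = 1.80 GiB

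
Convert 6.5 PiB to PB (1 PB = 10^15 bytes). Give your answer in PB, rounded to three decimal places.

6.5 PiB × 1,125,899,906,842,624 bytes/PiB = 7,318,349,394,477,056 bytes
1 PB = 10^15 bytes = 1,000,000,000,000,000 bytes
7,318,349,394,477,056 / 1,000,000,000,000,000 = 7.318 PB

7.318 PB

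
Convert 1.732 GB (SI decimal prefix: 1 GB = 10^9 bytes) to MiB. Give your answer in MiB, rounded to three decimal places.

1,651.764 MiB

1.732 GB = 1.732 × 10^9 bytes = 1,732,000,000 bytes
1 MiB = 1,048,576 bytes
1,732,000,000 / 1,048,576 = 1,651.764 MiB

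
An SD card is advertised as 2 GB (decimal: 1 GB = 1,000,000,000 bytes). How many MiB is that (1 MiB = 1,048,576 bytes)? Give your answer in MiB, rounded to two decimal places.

2 GB × 1,000,000,000 bytes/GB = 2,000,000,000 bytes
1 MiB = 2^20 bytes = 1,048,576 bytes
2,000,000,000 / 1,048,576 = 1,907.35 MiB

1,907.35 MiB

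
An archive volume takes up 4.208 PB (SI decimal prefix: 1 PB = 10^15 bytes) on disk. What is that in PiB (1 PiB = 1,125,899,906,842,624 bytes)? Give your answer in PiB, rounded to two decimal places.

3.74 PiB

4.208 PB = 4.208 × 10^15 bytes = 4,208,000,000,000,000 bytes
1 PiB = 2^50 bytes = 1,125,899,906,842,624 bytes
4,208,000,000,000,000 / 1,125,899,906,842,624 = 3.74 PiB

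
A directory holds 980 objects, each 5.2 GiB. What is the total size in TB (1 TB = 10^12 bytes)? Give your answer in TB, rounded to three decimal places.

5.472 TB

Total = 980 × 5.2 GiB = 5096 GiB
= 5096 × 1,073,741,824 bytes = 5,471,788,335,104 bytes
1 TB = 1,000,000,000,000 bytes
5,471,788,335,104 / 1,000,000,000,000 = 5.472 TB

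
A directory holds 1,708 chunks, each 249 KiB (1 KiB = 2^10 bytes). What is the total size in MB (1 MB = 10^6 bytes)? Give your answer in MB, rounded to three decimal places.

Total = 1,708 × 249 KiB = 425,292 KiB
= 425,292 × 1,024 bytes = 435,499,008 bytes
1 MB = 1,000,000 bytes
435,499,008 / 1,000,000 = 435.499 MB

435.499 MB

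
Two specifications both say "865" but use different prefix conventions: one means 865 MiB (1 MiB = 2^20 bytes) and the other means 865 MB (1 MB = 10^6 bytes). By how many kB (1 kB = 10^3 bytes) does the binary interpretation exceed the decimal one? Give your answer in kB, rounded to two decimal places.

865 MiB = 865 × 1,048,576 = 907,018,240 bytes
865 MB = 865 × 1,000,000 = 865,000,000 bytes
difference = 42,018,240 bytes
42,018,240 / 1,000 = 42,018.24 kB

42,018.24 kB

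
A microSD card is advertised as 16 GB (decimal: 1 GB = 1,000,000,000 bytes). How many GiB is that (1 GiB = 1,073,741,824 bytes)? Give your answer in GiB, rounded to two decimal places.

16 GB = 16 × 10^9 bytes = 16,000,000,000 bytes
1 GiB = 1,073,741,824 bytes
16,000,000,000 / 1,073,741,824 = 14.90 GiB

14.90 GiB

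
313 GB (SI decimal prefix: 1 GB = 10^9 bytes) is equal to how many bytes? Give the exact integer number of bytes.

313 × 1,000,000,000 = 313,000,000,000 bytes  (1 GB = 10^9 bytes)

313,000,000,000 bytes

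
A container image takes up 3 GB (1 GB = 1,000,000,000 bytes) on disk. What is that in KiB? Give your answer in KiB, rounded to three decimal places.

2,929,687.500 KiB

3 GB = 3 × 10^9 bytes = 3,000,000,000 bytes
1 KiB = 1,024 bytes
3,000,000,000 / 1,024 = 2,929,687.500 KiB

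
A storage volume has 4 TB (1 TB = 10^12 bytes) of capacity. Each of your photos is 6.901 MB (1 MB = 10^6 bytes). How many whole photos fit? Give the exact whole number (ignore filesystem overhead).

579,626

Capacity: 4 TB = 4,000,000,000,000 bytes
Per item: 6.901 MB = 6,901,000 bytes
⌊4,000,000,000,000 / 6,901,000⌋ = 579,626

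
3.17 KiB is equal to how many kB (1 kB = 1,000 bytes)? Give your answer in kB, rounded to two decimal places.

3.25 kB

3.17 KiB = 3.17 × 2^10 bytes = 3,246.08 bytes
1 kB = 1,000 bytes
3,246.08 / 1,000 = 3.25 kB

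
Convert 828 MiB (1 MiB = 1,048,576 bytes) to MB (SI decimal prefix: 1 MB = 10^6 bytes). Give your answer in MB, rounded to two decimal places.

828 MiB × 1,048,576 bytes/MiB = 868,220,928 bytes
1 MB = 10^6 bytes = 1,000,000 bytes
868,220,928 / 1,000,000 = 868.22 MB

868.22 MB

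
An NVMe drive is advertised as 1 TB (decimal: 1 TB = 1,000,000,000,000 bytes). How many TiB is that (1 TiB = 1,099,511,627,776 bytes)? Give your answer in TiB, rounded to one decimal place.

1 TB = 1 × 10^12 bytes = 1,000,000,000,000 bytes
1 TiB = 2^40 bytes = 1,099,511,627,776 bytes
1,000,000,000,000 / 1,099,511,627,776 = 0.9 TiB

0.9 TiB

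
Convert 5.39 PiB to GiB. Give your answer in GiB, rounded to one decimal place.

5,651,824.6 GiB

5.39 PiB = 5.39 × 2^50 bytes = 6,068,600,497,881,743.36 bytes
1 GiB = 1,073,741,824 bytes
6,068,600,497,881,743.36 / 1,073,741,824 = 5,651,824.6 GiB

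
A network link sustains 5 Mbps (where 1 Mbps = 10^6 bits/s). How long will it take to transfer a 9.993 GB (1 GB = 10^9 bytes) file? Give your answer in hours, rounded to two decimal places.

9.993 GB = 9,993,000,000 bytes = 79,944,000,000 bits
5 Mbps = 5,000,000 bits/s
time = 79,944,000,000 / 5,000,000 = 15,988.8000 s
15,988.8000 s / 3600 = 4.44 hours

4.44 hours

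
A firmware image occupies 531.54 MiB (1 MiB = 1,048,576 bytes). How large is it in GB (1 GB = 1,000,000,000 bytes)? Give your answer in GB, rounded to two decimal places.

0.56 GB

531.54 MiB = 531.54 × 2^20 bytes = 557,360,087.04 bytes
1 GB = 10^9 bytes = 1,000,000,000 bytes
557,360,087.04 / 1,000,000,000 = 0.56 GB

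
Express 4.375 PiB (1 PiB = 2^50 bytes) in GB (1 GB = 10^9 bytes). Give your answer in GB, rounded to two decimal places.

4.375 PiB = 4.375 × 2^50 bytes = 4,925,812,092,436,480 bytes
1 GB = 10^9 bytes = 1,000,000,000 bytes
4,925,812,092,436,480 / 1,000,000,000 = 4,925,812.09 GB

4,925,812.09 GB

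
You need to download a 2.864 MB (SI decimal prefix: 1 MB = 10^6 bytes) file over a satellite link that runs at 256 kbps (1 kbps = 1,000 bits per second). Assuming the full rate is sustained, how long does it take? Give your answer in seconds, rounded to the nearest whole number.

90 seconds

2.864 MB = 2,864,000 bytes = 22,912,000 bits
256 kbps = 256,000 bits/s
time = 22,912,000 / 256,000 = 90 s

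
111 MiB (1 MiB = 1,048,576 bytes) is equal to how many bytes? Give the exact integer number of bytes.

111 × 1,048,576 = 116,391,936 bytes  (1 MiB = 2^20 bytes)

116,391,936 bytes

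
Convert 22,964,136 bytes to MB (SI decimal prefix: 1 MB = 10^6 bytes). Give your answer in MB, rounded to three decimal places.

22,964,136 bytes given.
1 MB = 10^6 bytes = 1,000,000 bytes
22,964,136 / 1,000,000 = 22.964 MB

22.964 MB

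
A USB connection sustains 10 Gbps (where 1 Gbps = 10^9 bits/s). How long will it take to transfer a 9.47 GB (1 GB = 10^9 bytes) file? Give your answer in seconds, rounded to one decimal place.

9.47 GB = 9,470,000,000 bytes = 75,760,000,000 bits
10 Gbps = 10,000,000,000 bits/s
time = 75,760,000,000 / 10,000,000,000 = 7.6 s

7.6 seconds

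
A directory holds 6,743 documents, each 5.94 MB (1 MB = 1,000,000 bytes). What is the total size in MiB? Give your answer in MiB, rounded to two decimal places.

38,197.92 MiB

Total = 6,743 × 5.94 MB = 40053.42 MB
= 40053.42 × 1,000,000 bytes = 40,053,420,000 bytes
1 MiB = 1,048,576 bytes
40,053,420,000 / 1,048,576 = 38,197.92 MiB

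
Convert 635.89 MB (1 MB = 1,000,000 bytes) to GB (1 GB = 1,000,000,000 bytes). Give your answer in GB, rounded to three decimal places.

0.636 GB

635.89 MB × 1,000,000 bytes/MB = 635,890,000 bytes
1 GB = 1,000,000,000 bytes
635,890,000 / 1,000,000,000 = 0.636 GB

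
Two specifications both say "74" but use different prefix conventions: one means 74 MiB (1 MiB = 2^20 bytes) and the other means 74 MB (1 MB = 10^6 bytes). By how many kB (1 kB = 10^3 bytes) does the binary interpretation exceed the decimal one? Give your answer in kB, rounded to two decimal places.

74 MiB = 74 × 1,048,576 = 77,594,624 bytes
74 MB = 74 × 1,000,000 = 74,000,000 bytes
difference = 3,594,624 bytes
3,594,624 / 1,000 = 3,594.62 kB

3,594.62 kB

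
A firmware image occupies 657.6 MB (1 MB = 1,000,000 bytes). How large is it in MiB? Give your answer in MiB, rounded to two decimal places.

657.6 MB = 657.6 × 10^6 bytes = 657,600,000 bytes
1 MiB = 2^20 bytes = 1,048,576 bytes
657,600,000 / 1,048,576 = 627.14 MiB

627.14 MiB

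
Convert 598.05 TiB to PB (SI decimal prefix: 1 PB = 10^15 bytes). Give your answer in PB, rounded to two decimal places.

0.66 PB

598.05 TiB × 1,099,511,627,776 bytes/TiB = 657,562,928,991,436.8 bytes
1 PB = 10^15 bytes = 1,000,000,000,000,000 bytes
657,562,928,991,436.8 / 1,000,000,000,000,000 = 0.66 PB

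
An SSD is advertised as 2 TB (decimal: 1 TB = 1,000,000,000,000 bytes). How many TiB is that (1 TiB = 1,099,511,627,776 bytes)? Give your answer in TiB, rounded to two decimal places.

1.82 TiB

2 TB × 1,000,000,000,000 bytes/TB = 2,000,000,000,000 bytes
1 TiB = 1,099,511,627,776 bytes
2,000,000,000,000 / 1,099,511,627,776 = 1.82 TiB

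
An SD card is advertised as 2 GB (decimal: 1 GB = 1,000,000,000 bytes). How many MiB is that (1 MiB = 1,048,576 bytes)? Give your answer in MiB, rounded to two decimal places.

1,907.35 MiB

2 GB = 2 × 10^9 bytes = 2,000,000,000 bytes
1 MiB = 2^20 bytes = 1,048,576 bytes
2,000,000,000 / 1,048,576 = 1,907.35 MiB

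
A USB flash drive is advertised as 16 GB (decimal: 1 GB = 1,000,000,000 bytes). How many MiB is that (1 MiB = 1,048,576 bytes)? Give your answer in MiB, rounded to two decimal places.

15,258.79 MiB

16 GB = 16 × 10^9 bytes = 16,000,000,000 bytes
1 MiB = 1,048,576 bytes
16,000,000,000 / 1,048,576 = 15,258.79 MiB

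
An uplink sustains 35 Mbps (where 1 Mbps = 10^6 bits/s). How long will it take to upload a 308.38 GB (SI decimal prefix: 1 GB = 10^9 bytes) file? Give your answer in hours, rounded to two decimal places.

308.38 GB = 308,380,000,000 bytes = 2,467,040,000,000 bits
35 Mbps = 35,000,000 bits/s
time = 2,467,040,000,000 / 35,000,000 = 70,486.8571 s
70,486.8571 s / 3600 = 19.58 hours

19.58 hours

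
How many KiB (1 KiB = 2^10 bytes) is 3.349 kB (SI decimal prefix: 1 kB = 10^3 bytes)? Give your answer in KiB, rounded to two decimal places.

3.27 KiB

3.349 kB × 1,000 bytes/kB = 3,349 bytes
1 KiB = 1,024 bytes
3,349 / 1,024 = 3.27 KiB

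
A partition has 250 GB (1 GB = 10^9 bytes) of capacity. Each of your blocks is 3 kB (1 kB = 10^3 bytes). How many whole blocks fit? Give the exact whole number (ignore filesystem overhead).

83,333,333

Capacity: 250 GB = 250,000,000,000 bytes
Per item: 3 kB = 3,000 bytes
⌊250,000,000,000 / 3,000⌋ = 83,333,333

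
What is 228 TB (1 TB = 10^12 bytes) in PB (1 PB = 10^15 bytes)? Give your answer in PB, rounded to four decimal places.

0.2280 PB

228 TB × 1,000,000,000,000 bytes/TB = 228,000,000,000,000 bytes
1 PB = 1,000,000,000,000,000 bytes
228,000,000,000,000 / 1,000,000,000,000,000 = 0.2280 PB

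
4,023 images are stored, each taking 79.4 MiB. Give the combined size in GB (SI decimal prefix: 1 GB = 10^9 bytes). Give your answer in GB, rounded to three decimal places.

Total = 4,023 × 79.4 MiB = 319426.2 MiB
= 319426.2 × 1,048,576 bytes = 334,942,647,091.2 bytes
1 GB = 1,000,000,000 bytes
334,942,647,091.2 / 1,000,000,000 = 334.943 GB

334.943 GB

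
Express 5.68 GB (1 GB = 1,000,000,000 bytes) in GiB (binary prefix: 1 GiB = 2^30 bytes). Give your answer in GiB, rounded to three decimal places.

5.68 GB × 1,000,000,000 bytes/GB = 5,680,000,000 bytes
1 GiB = 2^30 bytes = 1,073,741,824 bytes
5,680,000,000 / 1,073,741,824 = 5.290 GiB

5.290 GiB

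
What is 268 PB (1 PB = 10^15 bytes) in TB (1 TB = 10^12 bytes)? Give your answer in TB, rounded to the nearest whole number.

268,000 TB

268 PB = 268 × 10^15 bytes = 268,000,000,000,000,000 bytes
1 TB = 1,000,000,000,000 bytes
268,000,000,000,000,000 / 1,000,000,000,000 = 268,000 TB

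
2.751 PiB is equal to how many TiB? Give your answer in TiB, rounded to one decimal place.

2,817.0 TiB

2.751 PiB = 2.751 × 2^50 bytes = 3,097,350,643,724,058.624 bytes
1 TiB = 2^40 bytes = 1,099,511,627,776 bytes
3,097,350,643,724,058.624 / 1,099,511,627,776 = 2,817.0 TiB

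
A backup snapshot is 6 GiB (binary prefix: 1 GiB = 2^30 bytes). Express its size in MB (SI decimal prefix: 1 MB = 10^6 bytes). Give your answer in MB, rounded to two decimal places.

6 GiB = 6 × 2^30 bytes = 6,442,450,944 bytes
1 MB = 10^6 bytes = 1,000,000 bytes
6,442,450,944 / 1,000,000 = 6,442.45 MB

6,442.45 MB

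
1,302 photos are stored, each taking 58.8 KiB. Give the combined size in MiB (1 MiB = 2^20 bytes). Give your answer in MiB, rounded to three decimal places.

Total = 1,302 × 58.8 KiB = 76557.6 KiB
= 76557.6 × 1,024 bytes = 78,394,982.4 bytes
1 MiB = 1,048,576 bytes
78,394,982.4 / 1,048,576 = 74.763 MiB

74.763 MiB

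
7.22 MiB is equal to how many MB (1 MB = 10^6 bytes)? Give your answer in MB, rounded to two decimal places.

7.22 MiB = 7.22 × 2^20 bytes = 7,570,718.72 bytes
1 MB = 1,000,000 bytes
7,570,718.72 / 1,000,000 = 7.57 MB

7.57 MB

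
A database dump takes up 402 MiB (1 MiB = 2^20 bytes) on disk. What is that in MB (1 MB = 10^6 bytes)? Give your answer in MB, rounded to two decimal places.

402 MiB × 1,048,576 bytes/MiB = 421,527,552 bytes
1 MB = 10^6 bytes = 1,000,000 bytes
421,527,552 / 1,000,000 = 421.53 MB

421.53 MB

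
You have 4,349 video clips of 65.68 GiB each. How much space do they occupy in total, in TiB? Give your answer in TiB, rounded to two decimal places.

278.95 TiB

Total = 4,349 × 65.68 GiB = 285642.32 GiB
= 285642.32 × 1,073,741,824 bytes = 306,706,105,688,391.68 bytes
1 TiB = 1,099,511,627,776 bytes
306,706,105,688,391.68 / 1,099,511,627,776 = 278.95 TiB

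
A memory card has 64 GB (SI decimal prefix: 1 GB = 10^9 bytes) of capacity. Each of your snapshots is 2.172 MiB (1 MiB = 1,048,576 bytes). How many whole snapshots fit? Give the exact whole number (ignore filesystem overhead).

Capacity: 64 GB = 64,000,000,000 bytes
Per item: 2.172 MiB = 2,277,507.072 bytes
⌊64,000,000,000 / 2,277,507.072⌋ = 28,100

28,100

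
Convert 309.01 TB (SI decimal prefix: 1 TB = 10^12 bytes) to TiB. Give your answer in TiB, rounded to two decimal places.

309.01 TB = 309.01 × 10^12 bytes = 309,010,000,000,000 bytes
1 TiB = 1,099,511,627,776 bytes
309,010,000,000,000 / 1,099,511,627,776 = 281.04 TiB

281.04 TiB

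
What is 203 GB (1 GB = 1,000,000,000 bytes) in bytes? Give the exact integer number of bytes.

203,000,000,000 bytes

203 × 1,000,000,000 = 203,000,000,000 bytes  (1 GB = 10^9 bytes)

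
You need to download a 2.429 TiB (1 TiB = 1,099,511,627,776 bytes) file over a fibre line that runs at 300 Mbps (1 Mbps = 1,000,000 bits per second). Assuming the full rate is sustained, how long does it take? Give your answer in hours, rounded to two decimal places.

2.429 TiB = 2,670,713,743,867.904 bytes = 21,365,709,950,943.232 bits
300 Mbps = 300,000,000 bits/s
time = 21,365,709,950,943.232 / 300,000,000 = 71,219.0332 s
71,219.0332 s / 3600 = 19.78 hours

19.78 hours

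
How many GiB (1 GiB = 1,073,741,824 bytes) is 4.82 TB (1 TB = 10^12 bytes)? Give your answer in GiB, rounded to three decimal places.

4,488.975 GiB

4.82 TB = 4.82 × 10^12 bytes = 4,820,000,000,000 bytes
1 GiB = 2^30 bytes = 1,073,741,824 bytes
4,820,000,000,000 / 1,073,741,824 = 4,488.975 GiB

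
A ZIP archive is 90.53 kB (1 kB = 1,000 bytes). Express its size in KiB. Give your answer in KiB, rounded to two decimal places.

90.53 kB × 1,000 bytes/kB = 90,530 bytes
1 KiB = 1,024 bytes
90,530 / 1,024 = 88.41 KiB

88.41 KiB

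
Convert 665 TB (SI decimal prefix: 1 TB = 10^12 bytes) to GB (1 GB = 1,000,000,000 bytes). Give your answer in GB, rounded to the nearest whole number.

665 TB = 665 × 10^12 bytes = 665,000,000,000,000 bytes
1 GB = 10^9 bytes = 1,000,000,000 bytes
665,000,000,000,000 / 1,000,000,000 = 665,000 GB

665,000 GB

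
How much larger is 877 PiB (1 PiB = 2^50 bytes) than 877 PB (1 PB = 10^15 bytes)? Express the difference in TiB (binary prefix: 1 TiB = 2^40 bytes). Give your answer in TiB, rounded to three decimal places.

877 PiB = 877 × 1,125,899,906,842,624 = 987,414,218,300,981,248 bytes
877 PB = 877 × 1,000,000,000,000,000 = 877,000,000,000,000,000 bytes
difference = 110,414,218,300,981,248 bytes
110,414,218,300,981,248 / 1,099,511,627,776 = 100,421.147 TiB

100,421.147 TiB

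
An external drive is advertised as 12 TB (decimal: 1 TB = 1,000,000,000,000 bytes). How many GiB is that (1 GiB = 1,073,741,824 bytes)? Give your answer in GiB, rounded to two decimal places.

12 TB = 12 × 10^12 bytes = 12,000,000,000,000 bytes
1 GiB = 1,073,741,824 bytes
12,000,000,000,000 / 1,073,741,824 = 11,175.87 GiB

11,175.87 GiB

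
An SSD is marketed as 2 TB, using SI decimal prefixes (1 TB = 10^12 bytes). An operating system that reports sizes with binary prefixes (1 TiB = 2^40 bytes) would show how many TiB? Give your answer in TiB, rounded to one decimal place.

1.8 TiB

2 TB = 2 × 10^12 bytes = 2,000,000,000,000 bytes
1 TiB = 1,099,511,627,776 bytes
2,000,000,000,000 / 1,099,511,627,776 = 1.8 TiB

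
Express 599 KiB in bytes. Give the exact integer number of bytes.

613,376 bytes

599 × 1,024 = 613,376 bytes  (1 KiB = 2^10 bytes)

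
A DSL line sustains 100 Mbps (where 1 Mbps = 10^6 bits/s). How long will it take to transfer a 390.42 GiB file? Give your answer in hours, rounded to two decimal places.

9.32 hours

390.42 GiB = 419,210,282,926.08 bytes = 3,353,682,263,408.64 bits
100 Mbps = 100,000,000 bits/s
time = 3,353,682,263,408.64 / 100,000,000 = 33,536.8226 s
33,536.8226 s / 3600 = 9.32 hours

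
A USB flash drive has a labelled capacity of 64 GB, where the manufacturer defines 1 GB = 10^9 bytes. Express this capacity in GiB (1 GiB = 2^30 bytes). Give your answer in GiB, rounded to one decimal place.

64 GB = 64 × 10^9 bytes = 64,000,000,000 bytes
1 GiB = 1,073,741,824 bytes
64,000,000,000 / 1,073,741,824 = 59.6 GiB

59.6 GiB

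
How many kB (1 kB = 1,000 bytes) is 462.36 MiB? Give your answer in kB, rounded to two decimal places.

484,819.60 kB

462.36 MiB = 462.36 × 2^20 bytes = 484,819,599.36 bytes
1 kB = 10^3 bytes = 1,000 bytes
484,819,599.36 / 1,000 = 484,819.60 kB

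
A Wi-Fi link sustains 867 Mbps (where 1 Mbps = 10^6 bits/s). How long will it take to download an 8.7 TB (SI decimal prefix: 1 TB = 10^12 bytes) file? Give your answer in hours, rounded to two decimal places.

8.7 TB = 8,700,000,000,000 bytes = 69,600,000,000,000 bits
867 Mbps = 867,000,000 bits/s
time = 69,600,000,000,000 / 867,000,000 = 80,276.8166 s
80,276.8166 s / 3600 = 22.30 hours

22.30 hours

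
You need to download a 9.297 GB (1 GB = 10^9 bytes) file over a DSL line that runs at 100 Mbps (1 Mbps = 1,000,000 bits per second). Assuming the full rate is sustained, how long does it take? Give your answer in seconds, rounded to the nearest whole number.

744 seconds

9.297 GB = 9,297,000,000 bytes = 74,376,000,000 bits
100 Mbps = 100,000,000 bits/s
time = 74,376,000,000 / 100,000,000 = 744 s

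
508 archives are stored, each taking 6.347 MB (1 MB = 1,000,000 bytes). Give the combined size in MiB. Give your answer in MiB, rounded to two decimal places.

Total = 508 × 6.347 MB = 3224.276 MB
= 3224.276 × 1,000,000 bytes = 3,224,276,000 bytes
1 MiB = 1,048,576 bytes
3,224,276,000 / 1,048,576 = 3,074.91 MiB

3,074.91 MiB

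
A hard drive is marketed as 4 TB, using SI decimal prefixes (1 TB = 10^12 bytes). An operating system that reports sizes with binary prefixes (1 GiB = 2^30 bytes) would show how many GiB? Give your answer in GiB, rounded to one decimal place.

4 TB = 4 × 10^12 bytes = 4,000,000,000,000 bytes
1 GiB = 2^30 bytes = 1,073,741,824 bytes
4,000,000,000,000 / 1,073,741,824 = 3,725.3 GiB

3,725.3 GiB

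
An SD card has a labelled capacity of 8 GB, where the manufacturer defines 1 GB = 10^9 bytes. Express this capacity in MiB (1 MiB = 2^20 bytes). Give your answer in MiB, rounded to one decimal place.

8 GB = 8 × 10^9 bytes = 8,000,000,000 bytes
1 MiB = 1,048,576 bytes
8,000,000,000 / 1,048,576 = 7,629.4 MiB

7,629.4 MiB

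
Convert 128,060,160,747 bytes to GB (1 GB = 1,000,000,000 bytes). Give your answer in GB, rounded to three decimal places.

128.060 GB

128,060,160,747 bytes given.
1 GB = 10^9 bytes = 1,000,000,000 bytes
128,060,160,747 / 1,000,000,000 = 128.060 GB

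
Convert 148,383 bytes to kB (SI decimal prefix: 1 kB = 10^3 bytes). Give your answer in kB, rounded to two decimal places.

148,383 bytes given.
1 kB = 10^3 bytes = 1,000 bytes
148,383 / 1,000 = 148.38 kB

148.38 kB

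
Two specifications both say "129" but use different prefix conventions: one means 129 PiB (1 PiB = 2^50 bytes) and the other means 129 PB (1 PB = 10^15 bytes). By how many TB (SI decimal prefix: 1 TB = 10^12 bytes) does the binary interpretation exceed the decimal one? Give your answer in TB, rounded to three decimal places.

16,241.088 TB

129 PiB = 129 × 1,125,899,906,842,624 = 145,241,087,982,698,496 bytes
129 PB = 129 × 1,000,000,000,000,000 = 129,000,000,000,000,000 bytes
difference = 16,241,087,982,698,496 bytes
16,241,087,982,698,496 / 1,000,000,000,000 = 16,241.088 TB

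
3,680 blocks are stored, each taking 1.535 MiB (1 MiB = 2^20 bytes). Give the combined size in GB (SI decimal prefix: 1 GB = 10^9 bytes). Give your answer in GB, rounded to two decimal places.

5.92 GB

Total = 3,680 × 1.535 MiB = 5648.8 MiB
= 5648.8 × 1,048,576 bytes = 5,923,196,108.8 bytes
1 GB = 1,000,000,000 bytes
5,923,196,108.8 / 1,000,000,000 = 5.92 GB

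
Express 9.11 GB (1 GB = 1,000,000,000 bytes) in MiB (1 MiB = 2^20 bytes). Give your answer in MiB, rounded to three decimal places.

9.11 GB × 1,000,000,000 bytes/GB = 9,110,000,000 bytes
1 MiB = 1,048,576 bytes
9,110,000,000 / 1,048,576 = 8,687.973 MiB

8,687.973 MiB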